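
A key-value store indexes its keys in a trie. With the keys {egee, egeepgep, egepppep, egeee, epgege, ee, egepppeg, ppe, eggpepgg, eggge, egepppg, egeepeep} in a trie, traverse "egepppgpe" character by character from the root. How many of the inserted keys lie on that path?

1

Check each prefix of "egepppgpe" against the stored set — each match is an end-marker on the path.
Prefixes of the query that are stored words: "egepppg"
Count: 1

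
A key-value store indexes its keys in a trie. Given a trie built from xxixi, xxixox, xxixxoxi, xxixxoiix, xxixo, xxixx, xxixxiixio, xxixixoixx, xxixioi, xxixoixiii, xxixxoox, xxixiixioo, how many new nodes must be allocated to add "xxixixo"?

Every character of "xxixixo" already lies on an existing path (it is a prefix of some stored word).
No new nodes are needed: 0.

0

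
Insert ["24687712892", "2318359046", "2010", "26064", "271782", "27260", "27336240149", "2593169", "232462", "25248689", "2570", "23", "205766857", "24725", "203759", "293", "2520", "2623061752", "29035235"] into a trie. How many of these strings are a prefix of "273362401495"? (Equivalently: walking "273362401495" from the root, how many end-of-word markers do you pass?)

1

Traverse "273362401495" character by character; count nodes along the way that are marked as word ends.
Prefixes of the query that are stored words: "27336240149"
Count: 1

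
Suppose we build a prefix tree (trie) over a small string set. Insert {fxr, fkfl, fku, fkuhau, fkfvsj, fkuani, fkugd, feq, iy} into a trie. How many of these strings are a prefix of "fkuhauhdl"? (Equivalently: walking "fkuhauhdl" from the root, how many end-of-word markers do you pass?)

2

Walk "fkuhauhdl" from the root; an end-of-word marker is hit whenever a stored word is a prefix of "fkuhauhdl".
Prefixes of the query that are stored words: "fku", "fkuhau"
Count: 2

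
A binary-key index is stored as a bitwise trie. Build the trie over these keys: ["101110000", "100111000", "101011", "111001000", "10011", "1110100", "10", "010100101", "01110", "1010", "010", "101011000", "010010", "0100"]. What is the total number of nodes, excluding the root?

48

Trace insertions, counting only characters that open a new branch:
  "101110000" → 9 new (1, 0, 1, 1, 1, 0, 0, 0, 0)
  "100111000" → prefix "10" already present; 7 new (0, 1, 1, 1, 0, 0, 0)
  "101011" → prefix "101" already present; 3 new (0, 1, 1)
  "111001000" → prefix "1" already present; 8 new (1, 1, 0, 0, 1, 0, 0, 0)
  "10011" → prefix "10011" already present; 0 new (none)
  "1110100" → prefix "1110" already present; 3 new (1, 0, 0)
  "10" → prefix "10" already present; 0 new (none)
  "010100101" → 9 new (0, 1, 0, 1, 0, 0, 1, 0, 1)
  "01110" → prefix "01" already present; 3 new (1, 1, 0)
  "1010" → prefix "1010" already present; 0 new (none)
  "010" → prefix "010" already present; 0 new (none)
  "101011000" → prefix "101011" already present; 3 new (0, 0, 0)
  "010010" → prefix "010" already present; 3 new (0, 1, 0)
  "0100" → prefix "0100" already present; 0 new (none)
Total nodes = 9 + 7 + 3 + 8 + 0 + 3 + 0 + 9 + 3 + 0 + 0 + 3 + 3 + 0 = 48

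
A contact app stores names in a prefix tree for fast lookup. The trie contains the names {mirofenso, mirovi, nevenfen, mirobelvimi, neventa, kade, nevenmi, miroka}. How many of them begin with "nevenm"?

1

Filter for entries beginning with "nevenm":
Words under "nevenm": nevenmi
Count: 1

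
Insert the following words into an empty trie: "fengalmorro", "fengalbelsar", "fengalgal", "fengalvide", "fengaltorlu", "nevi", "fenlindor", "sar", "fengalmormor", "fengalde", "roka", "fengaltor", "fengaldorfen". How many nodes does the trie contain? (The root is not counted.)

56

Trace insertions, counting only characters that open a new branch:
  "fengalmorro" → 11 new (f, e, n, g, a, l, m, o, r, r, o)
  "fengalbelsar" → prefix "fengal" already present; 6 new (b, e, l, s, a, r)
  "fengalgal" → prefix "fengal" already present; 3 new (g, a, l)
  "fengalvide" → prefix "fengal" already present; 4 new (v, i, d, e)
  "fengaltorlu" → prefix "fengal" already present; 5 new (t, o, r, l, u)
  "nevi" → 4 new (n, e, v, i)
  "fenlindor" → prefix "fen" already present; 6 new (l, i, n, d, o, r)
  "sar" → 3 new (s, a, r)
  "fengalmormor" → prefix "fengalmor" already present; 3 new (m, o, r)
  "fengalde" → prefix "fengal" already present; 2 new (d, e)
  "roka" → 4 new (r, o, k, a)
  "fengaltor" → prefix "fengaltor" already present; 0 new (none)
  "fengaldorfen" → prefix "fengald" already present; 5 new (o, r, f, e, n)
Total nodes = 11 + 6 + 3 + 4 + 5 + 4 + 6 + 3 + 3 + 2 + 4 + 0 + 5 = 56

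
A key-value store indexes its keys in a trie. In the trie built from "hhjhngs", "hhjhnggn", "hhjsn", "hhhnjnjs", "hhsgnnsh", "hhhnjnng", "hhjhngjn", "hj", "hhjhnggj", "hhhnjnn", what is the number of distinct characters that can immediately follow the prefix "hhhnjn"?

The children of the "hhhnjn" node are the distinct next characters among strings starting with "hhhnjn".
Characters that immediately follow "hhhnjn" among the stored strings: {j, n}.
That node has 2 child edges.

2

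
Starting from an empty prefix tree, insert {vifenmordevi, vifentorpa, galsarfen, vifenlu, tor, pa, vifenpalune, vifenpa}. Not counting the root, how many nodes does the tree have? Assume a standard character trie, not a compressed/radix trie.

39

Count nodes per top-level branch (shared prefixes stored once):
  'g'-branch (galsarfen): 9 nodes
  'p'-branch (pa): 2 nodes
  't'-branch (tor): 3 nodes
  'v'-branch (vifenlu, vifenmordevi, vifenpa, vifenpalune, vifentorpa): 25 nodes
Sum: 39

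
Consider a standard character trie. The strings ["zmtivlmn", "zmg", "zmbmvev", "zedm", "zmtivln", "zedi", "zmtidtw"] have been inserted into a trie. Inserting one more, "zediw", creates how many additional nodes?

"zedi" is already a path in the trie; the remaining "w" must be added.
So 5 − 4 = 1 new nodes.

1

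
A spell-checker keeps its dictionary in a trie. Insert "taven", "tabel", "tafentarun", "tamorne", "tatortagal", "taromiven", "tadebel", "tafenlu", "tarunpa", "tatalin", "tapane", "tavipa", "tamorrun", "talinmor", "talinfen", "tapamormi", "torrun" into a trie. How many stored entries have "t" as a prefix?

Traverse to the node for "t", then collect every word in that subtree.
Matches: "tabel", "tadebel", "tafenlu", "tafentarun", "talinfen", "talinmor", "tamorne", "tamorrun", "tapamormi", "tapane", "taromiven", "tarunpa", "tatalin", "tatortagal", "taven", "tavipa", "torrun"
Count: 17

17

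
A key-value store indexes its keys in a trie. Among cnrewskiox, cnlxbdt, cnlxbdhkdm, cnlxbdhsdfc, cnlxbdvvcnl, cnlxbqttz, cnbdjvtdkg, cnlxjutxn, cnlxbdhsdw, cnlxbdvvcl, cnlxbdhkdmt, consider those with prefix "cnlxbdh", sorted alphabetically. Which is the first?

cnlxbdhkdm

Filter for "cnlxbdh…" and sort: "cnlxbdhkdm", "cnlxbdhkdmt", "cnlxbdhsdfc", "cnlxbdhsdw"
The 1st is cnlxbdhkdm.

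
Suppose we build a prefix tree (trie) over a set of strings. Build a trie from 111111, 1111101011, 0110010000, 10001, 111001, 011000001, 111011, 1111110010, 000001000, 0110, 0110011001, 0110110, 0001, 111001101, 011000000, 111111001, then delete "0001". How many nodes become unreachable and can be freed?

A node on "0001"'s path can go only if nothing else ends at it or branches off below it.
The suffix "1" (1 node) is used only by "0001"; the node for "000" still has the child "0", so pruning stops there.
Nodes removed: 1

1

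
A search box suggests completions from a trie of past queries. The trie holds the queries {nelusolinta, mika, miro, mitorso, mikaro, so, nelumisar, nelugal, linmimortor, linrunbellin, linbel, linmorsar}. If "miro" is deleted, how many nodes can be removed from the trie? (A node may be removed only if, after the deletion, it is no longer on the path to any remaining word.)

A node on "miro"'s path can go only if nothing else ends at it or branches off below it.
The suffix "ro" (2 nodes) is used only by "miro"; the node for "mi" still has the child "k", so pruning stops there.
Nodes removed: 2

2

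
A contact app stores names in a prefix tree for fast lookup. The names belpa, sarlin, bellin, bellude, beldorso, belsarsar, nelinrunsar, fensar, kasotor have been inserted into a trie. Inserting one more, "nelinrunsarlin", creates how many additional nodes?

3

Walking "nelinrunsarlin" from the root, the first 11 characters ("nelinrunsar") follow existing edges; "l" is the first miss.
New nodes needed: |"nelinrunsarlin"| − 11 = 14 − 11 = 3.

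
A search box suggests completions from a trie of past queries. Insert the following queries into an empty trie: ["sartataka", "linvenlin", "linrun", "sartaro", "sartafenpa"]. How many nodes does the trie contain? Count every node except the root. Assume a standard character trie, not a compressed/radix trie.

28

Count nodes per top-level branch (shared prefixes stored once):
  'l'-branch (linrun, linvenlin): 12 nodes
  's'-branch (sartafenpa, sartaro, sartataka): 16 nodes
Sum: 28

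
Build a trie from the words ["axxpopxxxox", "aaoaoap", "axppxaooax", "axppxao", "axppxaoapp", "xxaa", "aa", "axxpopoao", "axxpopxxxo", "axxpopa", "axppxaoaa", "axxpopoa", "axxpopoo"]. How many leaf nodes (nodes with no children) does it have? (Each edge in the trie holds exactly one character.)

A leaf is a node with no children — equivalently, the end of a word that is not a proper prefix of any other stored word.
Those words: "aaoaoap", "axppxaoaa", "axppxaoapp", "axppxaooax", "axxpopa", "axxpopoao", "axxpopoo", "axxpopxxxox", "xxaa"
Leaf count: 9

9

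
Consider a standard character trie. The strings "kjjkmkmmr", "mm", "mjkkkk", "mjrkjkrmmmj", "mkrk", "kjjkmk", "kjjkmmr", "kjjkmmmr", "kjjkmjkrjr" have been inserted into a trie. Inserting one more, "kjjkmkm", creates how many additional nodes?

0

Every character of "kjjkmkm" already lies on an existing path (it is a prefix of some stored word).
No new nodes are needed: 0.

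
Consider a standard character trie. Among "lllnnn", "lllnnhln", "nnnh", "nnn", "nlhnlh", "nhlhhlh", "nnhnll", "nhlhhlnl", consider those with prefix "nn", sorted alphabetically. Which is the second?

Filter for "nn…" and sort: "nnhnll", "nnn", "nnnh"
The 2nd is nnn.

nnn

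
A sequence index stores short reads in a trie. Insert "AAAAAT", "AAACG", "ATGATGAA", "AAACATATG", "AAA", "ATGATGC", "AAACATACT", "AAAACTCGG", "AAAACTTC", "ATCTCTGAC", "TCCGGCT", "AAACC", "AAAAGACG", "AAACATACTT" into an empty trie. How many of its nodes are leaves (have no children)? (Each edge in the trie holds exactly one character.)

12

A leaf is a node with no children — equivalently, the end of a word that is not a proper prefix of any other stored word.
Those words: "AAAAAT", "AAAACTCGG", "AAAACTTC", "AAAAGACG", "AAACATACTT", "AAACATATG", "AAACC", "AAACG", "ATCTCTGAC", "ATGATGAA", "ATGATGC", "TCCGGCT"
Leaf count: 12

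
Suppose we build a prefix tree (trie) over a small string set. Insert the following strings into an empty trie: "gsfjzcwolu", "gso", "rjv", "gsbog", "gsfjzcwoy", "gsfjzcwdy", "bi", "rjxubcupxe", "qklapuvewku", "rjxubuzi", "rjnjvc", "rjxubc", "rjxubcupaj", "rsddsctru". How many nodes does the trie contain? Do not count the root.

58

Trace insertions, counting only characters that open a new branch:
  "gsfjzcwolu" → 10 new (g, s, f, j, z, c, w, o, l, u)
  "gso" → prefix "gs" already present; 1 new (o)
  "rjv" → 3 new (r, j, v)
  "gsbog" → prefix "gs" already present; 3 new (b, o, g)
  "gsfjzcwoy" → prefix "gsfjzcwo" already present; 1 new (y)
  "gsfjzcwdy" → prefix "gsfjzcw" already present; 2 new (d, y)
  "bi" → 2 new (b, i)
  "rjxubcupxe" → prefix "rj" already present; 8 new (x, u, b, c, u, p, x, e)
  "qklapuvewku" → 11 new (q, k, l, a, p, u, v, e, w, k, u)
  "rjxubuzi" → prefix "rjxub" already present; 3 new (u, z, i)
  "rjnjvc" → prefix "rj" already present; 4 new (n, j, v, c)
  "rjxubc" → prefix "rjxubc" already present; 0 new (none)
  "rjxubcupaj" → prefix "rjxubcup" already present; 2 new (a, j)
  "rsddsctru" → prefix "r" already present; 8 new (s, d, d, s, c, t, r, u)
Total nodes = 10 + 1 + 3 + 3 + 1 + 2 + 2 + 8 + 11 + 3 + 4 + 0 + 2 + 8 = 58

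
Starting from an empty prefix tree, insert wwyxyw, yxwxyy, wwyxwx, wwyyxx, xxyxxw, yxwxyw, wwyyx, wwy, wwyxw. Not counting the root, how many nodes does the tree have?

Count nodes per top-level branch (shared prefixes stored once):
  'w'-branch (wwy, wwyxw, wwyxwx, wwyxyw, wwyyx, wwyyxx): 11 nodes
  'x'-branch (xxyxxw): 6 nodes
  'y'-branch (yxwxyw, yxwxyy): 7 nodes
Sum: 24

24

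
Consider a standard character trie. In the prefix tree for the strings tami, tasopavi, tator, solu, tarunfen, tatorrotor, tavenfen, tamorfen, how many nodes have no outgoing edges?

Leaves are exactly the stored words that no other stored word extends.
Those words: "solu", "tami", "tamorfen", "tarunfen", "tasopavi", "tatorrotor", "tavenfen"
Leaf count: 7

7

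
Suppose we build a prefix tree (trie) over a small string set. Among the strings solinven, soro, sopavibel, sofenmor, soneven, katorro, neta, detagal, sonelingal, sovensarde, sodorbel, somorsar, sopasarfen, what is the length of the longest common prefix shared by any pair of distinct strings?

4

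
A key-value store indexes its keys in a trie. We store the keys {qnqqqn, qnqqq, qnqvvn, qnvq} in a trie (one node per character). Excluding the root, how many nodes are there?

Trie structure (* marks end of a word):
(root)
└─ q
   └─ n
      ├─ q
      │  ├─ q
      │  │  └─ q *
      │  │     └─ n *
      │  └─ v
      │     └─ v
      │        └─ n *
      └─ v
         └─ q *
Counting every labelled node above: 11.

11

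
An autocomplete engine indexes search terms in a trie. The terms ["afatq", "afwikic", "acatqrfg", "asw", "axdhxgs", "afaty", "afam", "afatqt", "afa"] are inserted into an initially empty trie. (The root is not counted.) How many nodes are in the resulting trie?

For each word, the new-node count is its length minus the longest prefix already in the trie:
  "afatq" → 5 new (a, f, a, t, q)
  "afwikic" → prefix "af" already present; 5 new (w, i, k, i, c)
  "acatqrfg" → prefix "a" already present; 7 new (c, a, t, q, r, f, g)
  "asw" → prefix "a" already present; 2 new (s, w)
  "axdhxgs" → prefix "a" already present; 6 new (x, d, h, x, g, s)
  "afaty" → prefix "afat" already present; 1 new (y)
  "afam" → prefix "afa" already present; 1 new (m)
  "afatqt" → prefix "afatq" already present; 1 new (t)
  "afa" → prefix "afa" already present; 0 new (none)
Total nodes = 5 + 5 + 7 + 2 + 6 + 1 + 1 + 1 + 0 = 28

28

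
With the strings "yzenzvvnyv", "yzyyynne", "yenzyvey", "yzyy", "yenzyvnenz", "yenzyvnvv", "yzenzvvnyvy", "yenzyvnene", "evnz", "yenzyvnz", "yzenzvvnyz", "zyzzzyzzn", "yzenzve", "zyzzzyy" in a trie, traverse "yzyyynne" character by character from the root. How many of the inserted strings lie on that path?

2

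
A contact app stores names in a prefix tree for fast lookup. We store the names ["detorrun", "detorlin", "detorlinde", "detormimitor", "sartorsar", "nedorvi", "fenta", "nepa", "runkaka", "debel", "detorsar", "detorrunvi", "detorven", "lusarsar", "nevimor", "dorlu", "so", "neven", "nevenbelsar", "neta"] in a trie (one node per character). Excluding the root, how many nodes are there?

89

Count nodes per top-level branch (shared prefixes stored once):
  'd'-branch (debel, detorlin, detorlinde, detormimitor, detorrun, detorrunvi, detorsar, detorven, dorlu): 35 nodes
  'f'-branch (fenta): 5 nodes
  'l'-branch (lusarsar): 8 nodes
  'n'-branch (nedorvi, nepa, neta, neven, nevenbelsar, nevimor): 24 nodes
  'r'-branch (runkaka): 7 nodes
  's'-branch (sartorsar, so): 10 nodes
Sum: 89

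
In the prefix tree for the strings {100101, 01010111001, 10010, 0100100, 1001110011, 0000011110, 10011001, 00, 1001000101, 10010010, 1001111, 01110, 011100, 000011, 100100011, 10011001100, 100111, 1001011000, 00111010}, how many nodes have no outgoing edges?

13

Leaves are exactly the stored words that no other stored word extends.
Those words: "0000011110", "000011", "00111010", "0100100", "01010111001", "011100", "1001000101", "100100011", "10010010", "1001011000", "10011001100", "1001110011", "1001111"
Leaf count: 13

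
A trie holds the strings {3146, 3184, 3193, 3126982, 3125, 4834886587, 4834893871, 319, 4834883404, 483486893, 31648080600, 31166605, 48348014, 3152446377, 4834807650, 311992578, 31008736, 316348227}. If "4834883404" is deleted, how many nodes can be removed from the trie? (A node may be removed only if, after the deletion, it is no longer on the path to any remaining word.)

After clearing the end-marker at "4834883404", prune upward until reaching a node still needed by another word.
The suffix "3404" (4 nodes) is used only by "4834883404"; the node for "483488" still has the child "6", so pruning stops there.
Nodes removed: 4

4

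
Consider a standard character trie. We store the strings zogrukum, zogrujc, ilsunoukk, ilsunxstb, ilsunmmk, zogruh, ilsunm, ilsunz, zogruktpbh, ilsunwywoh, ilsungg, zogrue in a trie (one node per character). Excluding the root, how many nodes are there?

Count nodes per top-level branch (shared prefixes stored once):
  'i'-branch (ilsungg, ilsunm, ilsunmmk, ilsunoukk, ilsunwywoh, ilsunxstb, ilsunz): 24 nodes
  'z'-branch (zogrue, zogruh, zogrujc, zogruktpbh, zogrukum): 16 nodes
Sum: 40

40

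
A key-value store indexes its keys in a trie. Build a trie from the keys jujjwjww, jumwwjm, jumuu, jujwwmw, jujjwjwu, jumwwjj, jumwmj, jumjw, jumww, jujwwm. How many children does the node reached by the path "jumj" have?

1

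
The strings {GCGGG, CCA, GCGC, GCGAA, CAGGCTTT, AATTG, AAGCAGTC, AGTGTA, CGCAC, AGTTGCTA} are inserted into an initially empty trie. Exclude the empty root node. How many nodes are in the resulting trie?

For each word, the new-node count is its length minus the longest prefix already in the trie:
  "GCGGG" → 5 new (G, C, G, G, G)
  "CCA" → 3 new (C, C, A)
  "GCGC" → prefix "GCG" already present; 1 new (C)
  "GCGAA" → prefix "GCG" already present; 2 new (A, A)
  "CAGGCTTT" → prefix "C" already present; 7 new (A, G, G, C, T, T, T)
  "AATTG" → 5 new (A, A, T, T, G)
  "AAGCAGTC" → prefix "AA" already present; 6 new (G, C, A, G, T, C)
  "AGTGTA" → prefix "A" already present; 5 new (G, T, G, T, A)
  "CGCAC" → prefix "C" already present; 4 new (G, C, A, C)
  "AGTTGCTA" → prefix "AGT" already present; 5 new (T, G, C, T, A)
Total nodes = 5 + 3 + 1 + 2 + 7 + 5 + 6 + 5 + 4 + 5 = 43

43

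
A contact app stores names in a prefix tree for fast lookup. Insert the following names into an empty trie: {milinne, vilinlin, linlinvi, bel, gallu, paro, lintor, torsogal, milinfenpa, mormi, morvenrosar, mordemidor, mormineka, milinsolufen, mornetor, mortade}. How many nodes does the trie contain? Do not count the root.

90

Trace insertions, counting only characters that open a new branch:
  "milinne" → 7 new (m, i, l, i, n, n, e)
  "vilinlin" → 8 new (v, i, l, i, n, l, i, n)
  "linlinvi" → 8 new (l, i, n, l, i, n, v, i)
  "bel" → 3 new (b, e, l)
  "gallu" → 5 new (g, a, l, l, u)
  "paro" → 4 new (p, a, r, o)
  "lintor" → prefix "lin" already present; 3 new (t, o, r)
  "torsogal" → 8 new (t, o, r, s, o, g, a, l)
  "milinfenpa" → prefix "milin" already present; 5 new (f, e, n, p, a)
  "mormi" → prefix "m" already present; 4 new (o, r, m, i)
  "morvenrosar" → prefix "mor" already present; 8 new (v, e, n, r, o, s, a, r)
  "mordemidor" → prefix "mor" already present; 7 new (d, e, m, i, d, o, r)
  "mormineka" → prefix "mormi" already present; 4 new (n, e, k, a)
  "milinsolufen" → prefix "milin" already present; 7 new (s, o, l, u, f, e, n)
  "mornetor" → prefix "mor" already present; 5 new (n, e, t, o, r)
  "mortade" → prefix "mor" already present; 4 new (t, a, d, e)
Total nodes = 7 + 8 + 8 + 3 + 5 + 4 + 3 + 8 + 5 + 4 + 8 + 7 + 4 + 7 + 5 + 4 = 90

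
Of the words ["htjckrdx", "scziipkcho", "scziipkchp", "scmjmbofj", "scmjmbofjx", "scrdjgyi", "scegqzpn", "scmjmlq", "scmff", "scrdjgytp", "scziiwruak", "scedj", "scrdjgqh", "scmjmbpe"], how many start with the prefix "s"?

13

Traverse to the node for "s", then collect every word in that subtree.
Words under "s": scedj, scegqzpn, scmff, scmjmbofj, scmjmbofjx, scmjmbpe, scmjmlq, scrdjgqh, scrdjgyi, scrdjgytp, scziipkcho, scziipkchp, scziiwruak
Count: 13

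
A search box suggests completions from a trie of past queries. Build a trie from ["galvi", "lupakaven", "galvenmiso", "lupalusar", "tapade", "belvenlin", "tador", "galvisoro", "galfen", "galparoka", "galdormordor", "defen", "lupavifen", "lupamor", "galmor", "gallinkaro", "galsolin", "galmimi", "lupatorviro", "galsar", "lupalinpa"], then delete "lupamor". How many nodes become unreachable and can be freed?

Walk "lupamor" from the leaf back toward the root, removing each node that no remaining word uses.
The suffix "mor" (3 nodes) is used only by "lupamor"; the node for "lupa" still has the child "k", so pruning stops there.
Nodes removed: 3

3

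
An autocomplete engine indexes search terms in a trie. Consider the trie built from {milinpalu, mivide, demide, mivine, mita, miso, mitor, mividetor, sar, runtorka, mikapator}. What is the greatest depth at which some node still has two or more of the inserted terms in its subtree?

The deepest shared node is where two words last agree before diverging.
e.g. "mivide" and "mividetor" share the prefix "mivide" of length 6; no pair shares a longer one.
Longest shared-prefix length: 6

6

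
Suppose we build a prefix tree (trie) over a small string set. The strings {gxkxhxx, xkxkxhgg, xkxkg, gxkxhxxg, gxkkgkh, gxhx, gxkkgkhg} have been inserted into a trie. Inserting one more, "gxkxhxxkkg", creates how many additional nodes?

3

"gxkxhxx" is already a path in the trie; the remaining "kkg" must be added.
Each of the 3 remaining characters creates one node.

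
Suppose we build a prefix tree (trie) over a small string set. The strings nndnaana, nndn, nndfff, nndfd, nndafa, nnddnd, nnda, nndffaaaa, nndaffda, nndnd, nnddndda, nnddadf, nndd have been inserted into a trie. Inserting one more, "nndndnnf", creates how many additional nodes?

3

"nndnd" is already a path in the trie; the remaining "nnf" must be added.
Each of the 3 remaining characters creates one node.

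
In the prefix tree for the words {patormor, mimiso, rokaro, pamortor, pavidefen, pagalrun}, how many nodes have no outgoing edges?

6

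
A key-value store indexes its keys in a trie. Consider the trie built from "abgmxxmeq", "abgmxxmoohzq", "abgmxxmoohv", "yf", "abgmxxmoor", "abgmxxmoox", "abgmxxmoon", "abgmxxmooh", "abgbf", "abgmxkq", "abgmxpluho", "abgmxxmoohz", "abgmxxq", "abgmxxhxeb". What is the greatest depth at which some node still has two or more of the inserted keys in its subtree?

The deepest shared node is where two words last agree before diverging.
e.g. "abgmxxmoohz" and "abgmxxmoohzq" share the prefix "abgmxxmoohz" of length 11; no pair shares a longer one.
Longest shared-prefix length: 11

11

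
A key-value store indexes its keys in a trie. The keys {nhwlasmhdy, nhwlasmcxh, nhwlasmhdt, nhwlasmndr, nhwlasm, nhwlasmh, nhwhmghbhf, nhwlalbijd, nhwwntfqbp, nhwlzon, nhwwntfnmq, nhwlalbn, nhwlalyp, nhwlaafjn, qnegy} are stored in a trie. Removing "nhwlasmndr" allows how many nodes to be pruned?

A node on "nhwlasmndr"'s path can go only if nothing else ends at it or branches off below it.
The suffix "ndr" (3 nodes) is used only by "nhwlasmndr"; the node for "nhwlasm" still has the child "h", so pruning stops there.
Nodes removed: 3

3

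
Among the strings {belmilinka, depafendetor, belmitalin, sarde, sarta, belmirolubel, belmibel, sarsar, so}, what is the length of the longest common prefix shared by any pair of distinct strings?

5

Equivalently: take the maximum, over all pairs, of their longest common prefix length.
"belmibel" and "belmilinka" agree on "belmi" (5 characters) before diverging; nothing deeper is shared.
Longest shared-prefix length: 5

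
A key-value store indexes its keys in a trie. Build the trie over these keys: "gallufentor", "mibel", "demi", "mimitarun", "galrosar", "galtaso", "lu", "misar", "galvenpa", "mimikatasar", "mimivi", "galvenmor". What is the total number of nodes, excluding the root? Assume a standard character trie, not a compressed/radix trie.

58

Insert word by word; a character creates a node only if that edge doesn't already exist:
  "gallufentor" → 11 new (g, a, l, l, u, f, e, n, t, o, r)
  "mibel" → 5 new (m, i, b, e, l)
  "demi" → 4 new (d, e, m, i)
  "mimitarun" → prefix "mi" already present; 7 new (m, i, t, a, r, u, n)
  "galrosar" → prefix "gal" already present; 5 new (r, o, s, a, r)
  "galtaso" → prefix "gal" already present; 4 new (t, a, s, o)
  "lu" → 2 new (l, u)
  "misar" → prefix "mi" already present; 3 new (s, a, r)
  "galvenpa" → prefix "gal" already present; 5 new (v, e, n, p, a)
  "mimikatasar" → prefix "mimi" already present; 7 new (k, a, t, a, s, a, r)
  "mimivi" → prefix "mimi" already present; 2 new (v, i)
  "galvenmor" → prefix "galven" already present; 3 new (m, o, r)
Total nodes = 11 + 5 + 4 + 7 + 5 + 4 + 2 + 3 + 5 + 7 + 2 + 3 = 58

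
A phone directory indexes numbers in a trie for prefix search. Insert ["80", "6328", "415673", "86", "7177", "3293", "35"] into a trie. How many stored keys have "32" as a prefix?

1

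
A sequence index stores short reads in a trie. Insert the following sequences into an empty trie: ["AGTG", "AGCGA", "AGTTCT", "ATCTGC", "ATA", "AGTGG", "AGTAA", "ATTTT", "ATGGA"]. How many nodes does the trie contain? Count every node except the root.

Insert word by word; a character creates a node only if that edge doesn't already exist:
  "AGTG" → 4 new (A, G, T, G)
  "AGCGA" → prefix "AG" already present; 3 new (C, G, A)
  "AGTTCT" → prefix "AGT" already present; 3 new (T, C, T)
  "ATCTGC" → prefix "A" already present; 5 new (T, C, T, G, C)
  "ATA" → prefix "AT" already present; 1 new (A)
  "AGTGG" → prefix "AGTG" already present; 1 new (G)
  "AGTAA" → prefix "AGT" already present; 2 new (A, A)
  "ATTTT" → prefix "AT" already present; 3 new (T, T, T)
  "ATGGA" → prefix "AT" already present; 3 new (G, G, A)
Total nodes = 4 + 3 + 3 + 5 + 1 + 1 + 2 + 3 + 3 = 25

25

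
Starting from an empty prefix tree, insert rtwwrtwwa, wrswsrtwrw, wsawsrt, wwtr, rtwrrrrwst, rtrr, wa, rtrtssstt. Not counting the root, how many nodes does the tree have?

44

Insert word by word; a character creates a node only if that edge doesn't already exist:
  "rtwwrtwwa" → 9 new (r, t, w, w, r, t, w, w, a)
  "wrswsrtwrw" → 10 new (w, r, s, w, s, r, t, w, r, w)
  "wsawsrt" → prefix "w" already present; 6 new (s, a, w, s, r, t)
  "wwtr" → prefix "w" already present; 3 new (w, t, r)
  "rtwrrrrwst" → prefix "rtw" already present; 7 new (r, r, r, r, w, s, t)
  "rtrr" → prefix "rt" already present; 2 new (r, r)
  "wa" → prefix "w" already present; 1 new (a)
  "rtrtssstt" → prefix "rtr" already present; 6 new (t, s, s, s, t, t)
Total nodes = 9 + 10 + 6 + 3 + 7 + 2 + 1 + 6 = 44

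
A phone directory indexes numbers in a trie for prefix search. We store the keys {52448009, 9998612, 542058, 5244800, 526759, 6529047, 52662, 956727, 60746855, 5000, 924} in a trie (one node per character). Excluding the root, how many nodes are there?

50

Trace insertions, counting only characters that open a new branch:
  "52448009" → 8 new (5, 2, 4, 4, 8, 0, 0, 9)
  "9998612" → 7 new (9, 9, 9, 8, 6, 1, 2)
  "542058" → prefix "5" already present; 5 new (4, 2, 0, 5, 8)
  "5244800" → prefix "5244800" already present; 0 new (none)
  "526759" → prefix "52" already present; 4 new (6, 7, 5, 9)
  "6529047" → 7 new (6, 5, 2, 9, 0, 4, 7)
  "52662" → prefix "526" already present; 2 new (6, 2)
  "956727" → prefix "9" already present; 5 new (5, 6, 7, 2, 7)
  "60746855" → prefix "6" already present; 7 new (0, 7, 4, 6, 8, 5, 5)
  "5000" → prefix "5" already present; 3 new (0, 0, 0)
  "924" → prefix "9" already present; 2 new (2, 4)
Total nodes = 8 + 7 + 5 + 0 + 4 + 7 + 2 + 5 + 7 + 3 + 2 = 50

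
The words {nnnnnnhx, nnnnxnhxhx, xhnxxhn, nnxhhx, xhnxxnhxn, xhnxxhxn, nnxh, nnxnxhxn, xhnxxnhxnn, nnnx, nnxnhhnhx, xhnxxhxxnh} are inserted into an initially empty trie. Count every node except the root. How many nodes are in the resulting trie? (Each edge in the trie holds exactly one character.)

46

Insert word by word; a character creates a node only if that edge doesn't already exist:
  "nnnnnnhx" → 8 new (n, n, n, n, n, n, h, x)
  "nnnnxnhxhx" → prefix "nnnn" already present; 6 new (x, n, h, x, h, x)
  "xhnxxhn" → 7 new (x, h, n, x, x, h, n)
  "nnxhhx" → prefix "nn" already present; 4 new (x, h, h, x)
  "xhnxxnhxn" → prefix "xhnxx" already present; 4 new (n, h, x, n)
  "xhnxxhxn" → prefix "xhnxxh" already present; 2 new (x, n)
  "nnxh" → prefix "nnxh" already present; 0 new (none)
  "nnxnxhxn" → prefix "nnx" already present; 5 new (n, x, h, x, n)
  "xhnxxnhxnn" → prefix "xhnxxnhxn" already present; 1 new (n)
  "nnnx" → prefix "nnn" already present; 1 new (x)
  "nnxnhhnhx" → prefix "nnxn" already present; 5 new (h, h, n, h, x)
  "xhnxxhxxnh" → prefix "xhnxxhx" already present; 3 new (x, n, h)
Total nodes = 8 + 6 + 7 + 4 + 4 + 2 + 0 + 5 + 1 + 1 + 5 + 3 = 46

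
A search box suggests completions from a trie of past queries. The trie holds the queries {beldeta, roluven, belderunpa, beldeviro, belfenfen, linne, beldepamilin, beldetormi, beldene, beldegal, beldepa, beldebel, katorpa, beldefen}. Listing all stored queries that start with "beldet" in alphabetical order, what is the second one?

Filter for "beldet…" and sort: "beldeta", "beldetormi"
Position 2: beldetormi

beldetormi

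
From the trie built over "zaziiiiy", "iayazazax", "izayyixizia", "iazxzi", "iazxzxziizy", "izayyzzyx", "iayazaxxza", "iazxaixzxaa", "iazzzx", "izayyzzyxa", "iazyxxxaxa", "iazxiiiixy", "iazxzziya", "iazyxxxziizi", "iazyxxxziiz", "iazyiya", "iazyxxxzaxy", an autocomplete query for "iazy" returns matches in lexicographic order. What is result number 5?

Words with prefix "iazy", in lexicographic order: "iazyiya", "iazyxxxaxa", "iazyxxxzaxy", "iazyxxxziiz", "iazyxxxziizi"
The 5th is iazyxxxziizi.

iazyxxxziizi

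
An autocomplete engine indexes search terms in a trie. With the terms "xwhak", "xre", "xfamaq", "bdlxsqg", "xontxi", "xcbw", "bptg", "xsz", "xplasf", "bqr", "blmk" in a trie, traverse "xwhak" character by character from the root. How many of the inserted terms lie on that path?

Traverse "xwhak" character by character; count nodes along the way that are marked as word ends.
Prefixes of the query that are stored words: "xwhak"
Count: 1

1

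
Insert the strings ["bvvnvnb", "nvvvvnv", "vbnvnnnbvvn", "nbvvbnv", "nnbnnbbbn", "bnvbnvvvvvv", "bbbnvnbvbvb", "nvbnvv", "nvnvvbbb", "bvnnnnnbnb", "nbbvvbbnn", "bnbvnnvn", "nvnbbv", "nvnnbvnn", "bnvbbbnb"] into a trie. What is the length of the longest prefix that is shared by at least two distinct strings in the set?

The deepest shared node is where two words last agree before diverging.
"bnvbbbnb" and "bnvbnvvvvvv" agree on "bnvb" (4 characters) before diverging; nothing deeper is shared.
Longest shared-prefix length: 4

4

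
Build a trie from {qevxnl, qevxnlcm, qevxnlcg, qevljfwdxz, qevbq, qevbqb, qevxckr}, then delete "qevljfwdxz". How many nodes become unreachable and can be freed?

After clearing the end-marker at "qevljfwdxz", prune upward until reaching a node still needed by another word.
The suffix "ljfwdxz" (7 nodes) is used only by "qevljfwdxz"; the node for "qev" still has the child "x", so pruning stops there.
Nodes removed: 7

7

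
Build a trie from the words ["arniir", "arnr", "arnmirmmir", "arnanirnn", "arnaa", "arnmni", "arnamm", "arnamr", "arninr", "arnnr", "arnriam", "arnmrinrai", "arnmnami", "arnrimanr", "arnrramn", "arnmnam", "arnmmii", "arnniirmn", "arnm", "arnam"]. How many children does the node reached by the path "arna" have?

The children of the "arna" node are the distinct next characters among strings starting with "arna".
Characters that immediately follow "arna" among the stored strings: {a, m, n}.
That node has 3 child edges.

3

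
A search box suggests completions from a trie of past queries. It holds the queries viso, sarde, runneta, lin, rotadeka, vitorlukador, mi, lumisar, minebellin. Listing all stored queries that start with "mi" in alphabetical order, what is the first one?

mi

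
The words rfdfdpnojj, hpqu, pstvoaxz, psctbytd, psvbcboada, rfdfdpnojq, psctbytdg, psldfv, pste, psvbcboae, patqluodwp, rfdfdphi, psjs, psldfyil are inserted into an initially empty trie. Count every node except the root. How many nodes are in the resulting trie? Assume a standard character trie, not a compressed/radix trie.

Trace insertions, counting only characters that open a new branch:
  "rfdfdpnojj" → 10 new (r, f, d, f, d, p, n, o, j, j)
  "hpqu" → 4 new (h, p, q, u)
  "pstvoaxz" → 8 new (p, s, t, v, o, a, x, z)
  "psctbytd" → prefix "ps" already present; 6 new (c, t, b, y, t, d)
  "psvbcboada" → prefix "ps" already present; 8 new (v, b, c, b, o, a, d, a)
  "rfdfdpnojq" → prefix "rfdfdpnoj" already present; 1 new (q)
  "psctbytdg" → prefix "psctbytd" already present; 1 new (g)
  "psldfv" → prefix "ps" already present; 4 new (l, d, f, v)
  "pste" → prefix "pst" already present; 1 new (e)
  "psvbcboae" → prefix "psvbcboa" already present; 1 new (e)
  "patqluodwp" → prefix "p" already present; 9 new (a, t, q, l, u, o, d, w, p)
  "rfdfdphi" → prefix "rfdfdp" already present; 2 new (h, i)
  "psjs" → prefix "ps" already present; 2 new (j, s)
  "psldfyil" → prefix "psldf" already present; 3 new (y, i, l)
Total nodes = 10 + 4 + 8 + 6 + 8 + 1 + 1 + 4 + 1 + 1 + 9 + 2 + 2 + 3 = 60

60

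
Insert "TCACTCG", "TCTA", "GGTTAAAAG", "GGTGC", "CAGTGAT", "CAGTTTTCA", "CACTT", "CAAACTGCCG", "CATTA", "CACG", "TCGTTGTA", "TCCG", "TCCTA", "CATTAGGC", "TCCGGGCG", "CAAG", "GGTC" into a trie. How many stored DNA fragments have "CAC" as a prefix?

Walk to "CAC"; the words in its subtree are exactly those with that prefix.
Matches: "CACG", "CACTT"
Count: 2

2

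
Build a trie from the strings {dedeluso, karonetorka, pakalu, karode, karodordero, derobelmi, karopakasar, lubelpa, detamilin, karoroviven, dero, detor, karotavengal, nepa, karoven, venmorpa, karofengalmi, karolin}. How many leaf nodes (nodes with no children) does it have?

A leaf is a node with no children — equivalently, the end of a word that is not a proper prefix of any other stored word.
Those words: "dedeluso", "derobelmi", "detamilin", "detor", "karode", "karodordero", "karofengalmi", "karolin", "karonetorka", "karopakasar", "karoroviven", "karotavengal", "karoven", "lubelpa", "nepa", "pakalu", "venmorpa"
Leaf count: 17

17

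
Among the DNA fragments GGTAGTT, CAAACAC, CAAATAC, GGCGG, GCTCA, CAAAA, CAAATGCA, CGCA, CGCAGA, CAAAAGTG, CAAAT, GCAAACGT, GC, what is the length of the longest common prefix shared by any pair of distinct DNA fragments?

5

Look for the deepest trie node that still has at least two words in its subtree.
"CAAAA" and "CAAAAGTG" agree on "CAAAA" (5 characters) before diverging; nothing deeper is shared.
Longest shared-prefix length: 5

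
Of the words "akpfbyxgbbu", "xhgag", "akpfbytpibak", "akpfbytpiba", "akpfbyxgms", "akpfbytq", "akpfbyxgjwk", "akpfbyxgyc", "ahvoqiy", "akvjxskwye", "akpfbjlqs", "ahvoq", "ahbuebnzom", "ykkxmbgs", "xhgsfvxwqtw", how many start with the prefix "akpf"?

8

Traverse to the node for "akpf", then collect every word in that subtree.
Matches: "akpfbjlqs", "akpfbytpiba", "akpfbytpibak", "akpfbytq", "akpfbyxgbbu", "akpfbyxgjwk", "akpfbyxgms", "akpfbyxgyc"
Count: 8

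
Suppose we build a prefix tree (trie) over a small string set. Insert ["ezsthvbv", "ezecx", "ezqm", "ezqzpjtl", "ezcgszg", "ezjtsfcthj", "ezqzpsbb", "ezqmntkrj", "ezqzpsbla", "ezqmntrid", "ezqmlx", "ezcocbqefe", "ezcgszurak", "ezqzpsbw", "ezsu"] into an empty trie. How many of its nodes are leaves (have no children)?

14

Leaves are exactly the stored words that no other stored word extends.
Those words: "ezcgszg", "ezcgszurak", "ezcocbqefe", "ezecx", "ezjtsfcthj", "ezqmlx", "ezqmntkrj", "ezqmntrid", "ezqzpjtl", "ezqzpsbb", "ezqzpsbla", "ezqzpsbw", "ezsthvbv", "ezsu"
Leaf count: 14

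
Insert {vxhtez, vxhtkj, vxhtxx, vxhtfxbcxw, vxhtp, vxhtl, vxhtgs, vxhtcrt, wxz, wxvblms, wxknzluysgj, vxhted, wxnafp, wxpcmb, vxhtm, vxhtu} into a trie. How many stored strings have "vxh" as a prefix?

Filter for entries beginning with "vxh":
Matches: "vxhtcrt", "vxhted", "vxhtez", "vxhtfxbcxw", "vxhtgs", "vxhtkj", "vxhtl", "vxhtm", "vxhtp", "vxhtu", "vxhtxx"
Count: 11

11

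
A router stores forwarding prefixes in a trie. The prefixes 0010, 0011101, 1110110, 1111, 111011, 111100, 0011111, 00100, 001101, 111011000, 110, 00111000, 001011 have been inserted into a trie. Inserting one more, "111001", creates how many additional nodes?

2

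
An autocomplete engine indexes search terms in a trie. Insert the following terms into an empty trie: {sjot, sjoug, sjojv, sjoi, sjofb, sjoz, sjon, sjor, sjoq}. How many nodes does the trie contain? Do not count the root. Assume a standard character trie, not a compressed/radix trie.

15

Trie structure (* marks end of a word):
(root)
└─ s
   └─ j
      └─ o
         ├─ f
         │  └─ b *
         ├─ i *
         ├─ j
         │  └─ v *
         ├─ n *
         ├─ q *
         ├─ r *
         ├─ t *
         ├─ u
         │  └─ g *
         └─ z *
Counting every labelled node above: 15.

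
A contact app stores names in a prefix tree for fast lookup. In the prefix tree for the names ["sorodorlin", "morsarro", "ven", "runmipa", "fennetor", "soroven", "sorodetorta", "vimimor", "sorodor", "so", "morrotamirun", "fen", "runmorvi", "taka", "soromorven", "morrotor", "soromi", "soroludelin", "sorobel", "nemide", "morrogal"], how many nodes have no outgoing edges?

A leaf is a node with no children — equivalently, the end of a word that is not a proper prefix of any other stored word.
Those words: "fennetor", "morrogal", "morrotamirun", "morrotor", "morsarro", "nemide", "runmipa", "runmorvi", "sorobel", "sorodetorta", "sorodorlin", "soroludelin", "soromi", "soromorven", "soroven", "taka", "ven", "vimimor"
Leaf count: 18

18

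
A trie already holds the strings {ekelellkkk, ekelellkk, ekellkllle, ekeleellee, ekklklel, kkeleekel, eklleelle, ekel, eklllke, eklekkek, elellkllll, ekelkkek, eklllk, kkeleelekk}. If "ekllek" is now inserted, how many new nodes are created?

"eklle" is already a path in the trie; the remaining "k" must be added.
So 6 − 5 = 1 new nodes.

1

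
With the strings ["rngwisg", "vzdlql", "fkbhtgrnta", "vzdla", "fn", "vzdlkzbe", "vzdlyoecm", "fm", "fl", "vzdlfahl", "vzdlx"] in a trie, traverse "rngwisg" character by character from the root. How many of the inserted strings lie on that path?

1

Walk "rngwisg" from the root; an end-of-word marker is hit whenever a stored word is a prefix of "rngwisg".
Prefixes of the query that are stored words: "rngwisg"
Count: 1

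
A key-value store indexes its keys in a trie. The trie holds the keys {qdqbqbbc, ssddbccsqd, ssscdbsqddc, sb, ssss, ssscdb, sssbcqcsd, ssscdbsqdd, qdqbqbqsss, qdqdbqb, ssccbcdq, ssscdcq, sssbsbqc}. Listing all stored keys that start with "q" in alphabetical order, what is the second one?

qdqbqbqsss

Filter for "q…" and sort: "qdqbqbbc", "qdqbqbqsss", "qdqdbqb"
The 2nd is qdqbqbqsss.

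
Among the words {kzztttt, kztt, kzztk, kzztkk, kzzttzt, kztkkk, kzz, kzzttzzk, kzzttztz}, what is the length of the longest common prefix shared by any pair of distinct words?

7

Equivalently: take the maximum, over all pairs, of their longest common prefix length.
e.g. "kzzttzt" and "kzzttztz" share the prefix "kzzttzt" of length 7; no pair shares a longer one.
Longest shared-prefix length: 7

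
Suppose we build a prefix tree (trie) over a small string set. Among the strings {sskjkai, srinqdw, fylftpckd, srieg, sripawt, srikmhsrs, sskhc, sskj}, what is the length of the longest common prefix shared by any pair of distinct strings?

4

Equivalently: take the maximum, over all pairs, of their longest common prefix length.
e.g. "sskj" and "sskjkai" share the prefix "sskj" of length 4; no pair shares a longer one.
Longest shared-prefix length: 4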